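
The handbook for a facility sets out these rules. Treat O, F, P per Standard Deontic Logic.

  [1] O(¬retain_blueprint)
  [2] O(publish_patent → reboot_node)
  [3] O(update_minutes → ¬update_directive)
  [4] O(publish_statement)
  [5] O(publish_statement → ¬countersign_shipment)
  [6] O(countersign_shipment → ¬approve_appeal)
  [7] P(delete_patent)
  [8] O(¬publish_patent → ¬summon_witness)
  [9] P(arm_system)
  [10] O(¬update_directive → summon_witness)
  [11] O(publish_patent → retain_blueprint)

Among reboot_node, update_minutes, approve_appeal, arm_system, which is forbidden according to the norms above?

update_minutes

Premise 1 states O(¬retain_blueprint) outright.
The contrapositive of premise 11 (O(publish_patent → retain_blueprint)) is O(¬retain_blueprint → ¬publish_patent), and O(¬retain_blueprint) is already established, so O(¬publish_patent).
With premise 8, O(¬publish_patent → ¬summon_witness), the K-axiom yields O(¬summon_witness).
The contrapositive of premise 10 (O(¬update_directive → summon_witness)) is O(¬summon_witness → update_directive), and O(¬summon_witness) is already established, so O(update_directive).
The contrapositive of premise 3 (O(update_minutes → ¬update_directive)) is O(update_directive → ¬update_minutes), and O(update_directive) is already established, so O(¬update_minutes).
So O(¬update_minutes) holds, i.e. update_minutes is forbidden. None of the other listed options is forbidden under the premises.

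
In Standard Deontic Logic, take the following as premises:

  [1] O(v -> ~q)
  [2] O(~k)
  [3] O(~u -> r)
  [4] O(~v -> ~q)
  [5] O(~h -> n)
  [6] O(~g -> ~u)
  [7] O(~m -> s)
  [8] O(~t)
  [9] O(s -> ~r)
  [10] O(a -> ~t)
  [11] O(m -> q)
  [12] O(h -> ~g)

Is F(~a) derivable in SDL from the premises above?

No

Premise 10 is O(a -> ~t); even if O(~t) held, inferring O(a) would be affirming the consequent — invalid.
No other premise forces O(a). An ideal world satisfying every premise can still have ~a true, so F(~a) is not derivable.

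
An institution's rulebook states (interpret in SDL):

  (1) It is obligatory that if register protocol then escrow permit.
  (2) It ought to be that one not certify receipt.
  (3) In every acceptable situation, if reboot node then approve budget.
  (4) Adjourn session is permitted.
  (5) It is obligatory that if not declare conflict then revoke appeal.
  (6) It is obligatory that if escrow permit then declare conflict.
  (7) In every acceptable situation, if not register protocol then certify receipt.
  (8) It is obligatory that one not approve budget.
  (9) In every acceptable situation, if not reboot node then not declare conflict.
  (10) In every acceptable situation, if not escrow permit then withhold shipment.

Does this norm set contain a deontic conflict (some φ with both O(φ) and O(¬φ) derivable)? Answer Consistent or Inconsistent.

From premise 2 we have O(¬certify_receipt).
Premise 7 is O(¬register_protocol → certify_receipt); contrapositively O(¬certify_receipt → register_protocol). Since O(¬certify_receipt) holds, K gives O(register_protocol).
From O(register_protocol) and premise 1, O(register_protocol → escrow_permit), we obtain O(escrow_permit).
Applying K to premise 6 (O(escrow_permit → declare_conflict)) and O(escrow_permit) yields O(declare_conflict).
Premise 9 is O(¬reboot_node → ¬declare_conflict); contrapositively O(declare_conflict → reboot_node). Since O(declare_conflict) holds, K gives O(reboot_node).
Applying K to premise 3 (O(reboot_node → approve_budget)) and O(reboot_node) yields O(approve_budget).
But premise 8 directly asserts O(¬approve_budget).
We now have both O(approve_budget) and O(¬approve_budget) — approve_budget is simultaneously obligatory and forbidden, violating the D-axiom.

Inconsistent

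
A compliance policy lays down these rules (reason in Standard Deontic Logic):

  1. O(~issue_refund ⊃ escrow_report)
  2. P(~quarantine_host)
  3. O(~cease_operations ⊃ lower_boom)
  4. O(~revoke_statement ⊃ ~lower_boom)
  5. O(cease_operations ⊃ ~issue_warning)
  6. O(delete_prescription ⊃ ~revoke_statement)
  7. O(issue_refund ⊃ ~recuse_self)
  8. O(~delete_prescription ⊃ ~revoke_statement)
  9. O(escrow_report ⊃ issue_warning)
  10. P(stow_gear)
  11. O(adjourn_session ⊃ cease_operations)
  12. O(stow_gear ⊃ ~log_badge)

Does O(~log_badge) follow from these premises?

No

Premise 12 is O(stow_gear ⊃ ~log_badge), but O(stow_gear) is not derivable from the premises (the permission P(stow_gear) asserts only ~O(~stow_gear), not O(stow_gear)), so it does not yield O(~log_badge).
No other premise forces O(~log_badge). An ideal world satisfying every premise can still have ~log_badge false, so O(~log_badge) is not derivable.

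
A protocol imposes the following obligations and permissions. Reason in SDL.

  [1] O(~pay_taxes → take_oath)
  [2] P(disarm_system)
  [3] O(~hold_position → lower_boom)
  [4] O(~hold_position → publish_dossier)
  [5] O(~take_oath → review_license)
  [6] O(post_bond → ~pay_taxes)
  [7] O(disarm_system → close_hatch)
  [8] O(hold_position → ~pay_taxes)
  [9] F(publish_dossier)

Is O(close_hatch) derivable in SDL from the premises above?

Premise 7 is O(disarm_system → close_hatch), but O(disarm_system) is not derivable from the premises (the permission P(disarm_system) asserts only ~O(~disarm_system), not O(disarm_system)), so it does not yield O(close_hatch).
No other premise forces O(close_hatch). An ideal world satisfying every premise can still have close_hatch false, so O(close_hatch) is not derivable.

No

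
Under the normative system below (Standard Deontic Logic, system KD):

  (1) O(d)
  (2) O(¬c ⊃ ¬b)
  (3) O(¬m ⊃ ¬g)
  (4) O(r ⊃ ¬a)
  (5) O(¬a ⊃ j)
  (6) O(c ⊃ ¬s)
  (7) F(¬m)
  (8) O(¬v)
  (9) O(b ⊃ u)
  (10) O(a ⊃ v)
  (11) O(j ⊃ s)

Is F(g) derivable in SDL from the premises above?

Premise 3 is O(¬m ⊃ ¬g), but O(¬m) is not derivable from the premises, so it does not yield O(¬g).
No other premise forces O(¬g). An ideal world satisfying every premise can still have g true, so F(g) is not derivable.

No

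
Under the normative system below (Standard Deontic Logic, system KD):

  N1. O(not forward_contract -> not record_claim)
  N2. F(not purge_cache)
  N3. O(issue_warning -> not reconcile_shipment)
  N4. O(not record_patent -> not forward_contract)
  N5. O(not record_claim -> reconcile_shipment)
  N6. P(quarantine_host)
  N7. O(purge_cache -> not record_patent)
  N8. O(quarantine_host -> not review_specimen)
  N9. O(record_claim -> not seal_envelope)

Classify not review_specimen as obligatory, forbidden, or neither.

Premise 8 is O(quarantine_host -> not review_specimen), but O(quarantine_host) is not derivable from the premises (the permission P(quarantine_host) asserts only not O(not quarantine_host), not O(quarantine_host)), so it does not yield O(not review_specimen).
No premise or chain of K-axiom applications forces O(not review_specimen), and none forces O(review_specimen). So not review_specimen is neither obligatory nor forbidden under these norms.

Neither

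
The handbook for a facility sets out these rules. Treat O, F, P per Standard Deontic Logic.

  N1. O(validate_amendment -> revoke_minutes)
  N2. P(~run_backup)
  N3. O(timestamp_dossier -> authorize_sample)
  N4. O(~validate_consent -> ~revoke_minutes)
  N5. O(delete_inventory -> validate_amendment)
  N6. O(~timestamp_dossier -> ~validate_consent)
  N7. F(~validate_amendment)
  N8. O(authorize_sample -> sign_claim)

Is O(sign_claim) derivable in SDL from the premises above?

Yes

Premise 7, F(~validate_amendment), is equivalent to O(validate_amendment).
From O(validate_amendment) and premise 1, O(validate_amendment -> revoke_minutes), we obtain O(revoke_minutes).
Premise 4, O(~validate_consent -> ~revoke_minutes), contraposes to O(revoke_minutes -> validate_consent); with O(revoke_minutes) we get O(validate_consent).
Premise 6 is O(~timestamp_dossier -> ~validate_consent); contrapositively O(validate_consent -> timestamp_dossier). Since O(validate_consent) holds, K gives O(timestamp_dossier).
With premise 3, O(timestamp_dossier -> authorize_sample), the K-axiom yields O(authorize_sample).
Premise 8 is O(authorize_sample -> sign_claim); since O(authorize_sample), deontic closure gives O(sign_claim).
Premises 2, 5 do not contribute to this derivation.
So O(sign_claim) follows.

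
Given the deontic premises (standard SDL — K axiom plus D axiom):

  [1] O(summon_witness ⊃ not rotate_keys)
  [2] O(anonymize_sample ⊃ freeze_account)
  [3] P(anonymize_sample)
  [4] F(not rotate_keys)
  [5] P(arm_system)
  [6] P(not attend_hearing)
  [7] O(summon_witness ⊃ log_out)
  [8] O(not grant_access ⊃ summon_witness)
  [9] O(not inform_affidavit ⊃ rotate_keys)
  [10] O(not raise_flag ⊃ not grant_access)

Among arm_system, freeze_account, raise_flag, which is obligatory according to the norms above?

Premise 4 is F(not rotate_keys), i.e. O(rotate_keys).
Premise 1, O(summon_witness ⊃ not rotate_keys), contraposes to O(rotate_keys ⊃ not summon_witness); with O(rotate_keys) we get O(not summon_witness).
The contrapositive of premise 8 (O(not grant_access ⊃ summon_witness)) is O(not summon_witness ⊃ grant_access), and O(not summon_witness) is already established, so O(grant_access).
Premise 10 is O(not raise_flag ⊃ not grant_access); contrapositively O(grant_access ⊃ raise_flag). Since O(grant_access) holds, K gives O(raise_flag).
So O(raise_flag) holds — raise_flag is obligatory. None of the other listed options is made obligatory by any chain of premises.

raise_flag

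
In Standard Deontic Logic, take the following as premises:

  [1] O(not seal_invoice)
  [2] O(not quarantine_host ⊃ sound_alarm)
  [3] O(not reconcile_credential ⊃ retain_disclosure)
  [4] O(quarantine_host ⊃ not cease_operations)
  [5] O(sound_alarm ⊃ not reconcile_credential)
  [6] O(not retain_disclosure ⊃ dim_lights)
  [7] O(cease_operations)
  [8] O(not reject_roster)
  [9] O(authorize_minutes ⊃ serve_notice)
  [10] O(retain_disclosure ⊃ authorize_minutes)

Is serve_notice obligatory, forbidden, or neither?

Premise 7 states O(cease_operations) outright.
Premise 4, O(quarantine_host ⊃ not cease_operations), contraposes to O(cease_operations ⊃ not quarantine_host); with O(cease_operations) we get O(not quarantine_host).
With premise 2, O(not quarantine_host ⊃ sound_alarm), the K-axiom yields O(sound_alarm).
Applying K to premise 5 (O(sound_alarm ⊃ not reconcile_credential)) and O(sound_alarm) yields O(not reconcile_credential).
With premise 3, O(not reconcile_credential ⊃ retain_disclosure), the K-axiom yields O(retain_disclosure).
From O(retain_disclosure) and premise 10, O(retain_disclosure ⊃ authorize_minutes), we obtain O(authorize_minutes).
Premise 9 is O(authorize_minutes ⊃ serve_notice); since O(authorize_minutes), deontic closure gives O(serve_notice).
Premises 1, 6, 8 do not contribute to this derivation.
Hence serve_notice is obligatory.

Obligatory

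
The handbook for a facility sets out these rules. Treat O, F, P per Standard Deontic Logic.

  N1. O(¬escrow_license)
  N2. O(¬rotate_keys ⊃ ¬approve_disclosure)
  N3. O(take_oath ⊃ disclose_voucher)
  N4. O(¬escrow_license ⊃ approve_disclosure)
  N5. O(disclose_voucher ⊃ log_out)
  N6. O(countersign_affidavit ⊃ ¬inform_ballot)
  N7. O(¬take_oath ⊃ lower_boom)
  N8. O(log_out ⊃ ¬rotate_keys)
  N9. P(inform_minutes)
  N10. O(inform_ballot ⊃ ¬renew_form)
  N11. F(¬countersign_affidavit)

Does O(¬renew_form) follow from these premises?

No

Premise 10 is O(inform_ballot ⊃ ¬renew_form), but O(inform_ballot) is not derivable from the premises, so it does not yield O(¬renew_form).
No other premise forces O(¬renew_form). An ideal world satisfying every premise can still have ¬renew_form false, so O(¬renew_form) is not derivable.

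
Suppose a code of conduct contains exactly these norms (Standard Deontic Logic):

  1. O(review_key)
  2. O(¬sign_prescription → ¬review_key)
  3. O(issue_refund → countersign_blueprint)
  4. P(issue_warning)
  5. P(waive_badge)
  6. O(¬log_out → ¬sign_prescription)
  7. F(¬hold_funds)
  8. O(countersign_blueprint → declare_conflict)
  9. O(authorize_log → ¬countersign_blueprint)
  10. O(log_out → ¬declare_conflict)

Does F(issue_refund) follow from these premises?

Premise 1 states O(review_key) outright.
Premise 2 is O(¬sign_prescription → ¬review_key); contrapositively O(review_key → sign_prescription). Since O(review_key) holds, K gives O(sign_prescription).
The contrapositive of premise 6 (O(¬log_out → ¬sign_prescription)) is O(sign_prescription → log_out), and O(sign_prescription) is already established, so O(log_out).
Applying K to premise 10 (O(log_out → ¬declare_conflict)) and O(log_out) yields O(¬declare_conflict).
The contrapositive of premise 8 (O(countersign_blueprint → declare_conflict)) is O(¬declare_conflict → ¬countersign_blueprint), and O(¬declare_conflict) is already established, so O(¬countersign_blueprint).
Premise 3, O(issue_refund → countersign_blueprint), contraposes to O(¬countersign_blueprint → ¬issue_refund); with O(¬countersign_blueprint) we get O(¬issue_refund).
Premises 4, 5, 7, 9 do not contribute to this derivation.
So O(¬issue_refund) holds, i.e. F(issue_refund). The claim follows.

Yes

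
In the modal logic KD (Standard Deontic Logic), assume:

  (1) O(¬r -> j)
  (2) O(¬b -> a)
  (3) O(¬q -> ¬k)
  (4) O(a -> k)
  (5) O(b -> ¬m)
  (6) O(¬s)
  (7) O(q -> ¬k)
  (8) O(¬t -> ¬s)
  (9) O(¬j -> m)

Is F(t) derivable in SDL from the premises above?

No

Premise 8 is O(¬t -> ¬s); even if O(¬s) held, inferring O(¬t) would be affirming the consequent — invalid.
No other premise forces O(¬t). An ideal world satisfying every premise can still have t true, so F(t) is not derivable.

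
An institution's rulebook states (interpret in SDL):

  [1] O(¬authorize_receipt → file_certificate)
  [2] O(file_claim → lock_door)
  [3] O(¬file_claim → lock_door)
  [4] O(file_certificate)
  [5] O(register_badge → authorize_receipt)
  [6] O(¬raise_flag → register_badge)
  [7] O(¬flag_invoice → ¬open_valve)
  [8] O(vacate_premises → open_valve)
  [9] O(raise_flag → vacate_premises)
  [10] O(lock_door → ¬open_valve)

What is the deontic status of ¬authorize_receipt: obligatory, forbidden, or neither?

By case analysis on ¬file_claim: premise 3 gives O(¬file_claim → lock_door) and premise 2 gives O(file_claim → lock_door), so O(lock_door) either way.
With premise 10, O(lock_door → ¬open_valve), the K-axiom yields O(¬open_valve).
Premise 8 is O(vacate_premises → open_valve); contrapositively O(¬open_valve → ¬vacate_premises). Since O(¬open_valve) holds, K gives O(¬vacate_premises).
Premise 9 is O(raise_flag → vacate_premises); contrapositively O(¬vacate_premises → ¬raise_flag). Since O(¬vacate_premises) holds, K gives O(¬raise_flag).
Applying K to premise 6 (O(¬raise_flag → register_badge)) and O(¬raise_flag) yields O(register_badge).
Premise 5 is O(register_badge → authorize_receipt); since O(register_badge), deontic closure gives O(authorize_receipt).
Premises 1, 4, 7 do not contribute to this derivation.
Thus O(authorize_receipt), which is F(¬authorize_receipt): ¬authorize_receipt is forbidden.

Forbidden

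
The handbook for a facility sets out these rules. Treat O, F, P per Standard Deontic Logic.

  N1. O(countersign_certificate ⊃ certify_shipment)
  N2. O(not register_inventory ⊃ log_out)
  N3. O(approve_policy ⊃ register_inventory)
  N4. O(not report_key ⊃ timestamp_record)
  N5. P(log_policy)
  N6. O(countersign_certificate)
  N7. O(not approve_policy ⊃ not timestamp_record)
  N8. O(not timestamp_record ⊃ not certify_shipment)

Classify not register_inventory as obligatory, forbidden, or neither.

Premise 6 gives O(countersign_certificate).
Premise 1 is O(countersign_certificate ⊃ certify_shipment); since O(countersign_certificate), deontic closure gives O(certify_shipment).
The contrapositive of premise 8 (O(not timestamp_record ⊃ not certify_shipment)) is O(certify_shipment ⊃ timestamp_record), and O(certify_shipment) is already established, so O(timestamp_record).
Premise 7 is O(not approve_policy ⊃ not timestamp_record); contrapositively O(timestamp_record ⊃ approve_policy). Since O(timestamp_record) holds, K gives O(approve_policy).
Applying K to premise 3 (O(approve_policy ⊃ register_inventory)) and O(approve_policy) yields O(register_inventory).
Premises 2, 4, 5 do not contribute to this derivation.
Thus O(register_inventory), which is F(not register_inventory): not register_inventory is forbidden.

Forbidden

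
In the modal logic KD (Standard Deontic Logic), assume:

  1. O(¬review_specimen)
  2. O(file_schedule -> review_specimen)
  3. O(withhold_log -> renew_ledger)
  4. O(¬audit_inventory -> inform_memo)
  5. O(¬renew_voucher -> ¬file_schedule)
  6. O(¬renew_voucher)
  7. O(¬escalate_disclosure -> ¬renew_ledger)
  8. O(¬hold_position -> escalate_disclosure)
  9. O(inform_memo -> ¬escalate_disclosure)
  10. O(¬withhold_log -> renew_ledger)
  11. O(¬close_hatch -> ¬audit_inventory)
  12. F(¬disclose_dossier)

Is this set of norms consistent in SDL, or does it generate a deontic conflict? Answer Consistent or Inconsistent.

Premise 2 is O(file_schedule -> review_specimen), but O(file_schedule) is not derivable from the premises, so it does not yield O(review_specimen).
So O(review_specimen) is not derivable, and the apparent clash with O(¬review_specimen) does not arise.
A world satisfying every obligation exists (e.g. audit_inventory=true, close_hatch=true, disclose_dossier=true, escalate_disclosure=true, file_schedule=false, hold_position=false, inform_memo=false, renew_ledger=true, renew_voucher=false, review_specimen=false, withhold_log=false); no atom is both obligatory and forbidden, so the set is consistent.

Consistent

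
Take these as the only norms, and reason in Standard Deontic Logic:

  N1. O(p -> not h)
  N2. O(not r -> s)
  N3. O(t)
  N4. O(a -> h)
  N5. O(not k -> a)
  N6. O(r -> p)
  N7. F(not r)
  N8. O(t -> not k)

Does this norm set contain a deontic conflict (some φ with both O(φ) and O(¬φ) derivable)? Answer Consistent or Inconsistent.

Inconsistent

F(not r) at premise 7 means O(r).
With premise 6, O(r -> p), the K-axiom yields O(p).
With premise 1, O(p -> not h), the K-axiom yields O(not h).
Premise 4 is O(a -> h); contrapositively O(not h -> not a). Since O(not h) holds, K gives O(not a).
The contrapositive of premise 5 (O(not k -> a)) is O(not a -> k), and O(not a) is already established, so O(k).
The contrapositive of premise 8 (O(t -> not k)) is O(k -> not t), and O(k) is already established, so O(not t).
But premise 3 directly asserts O(t).
We now have both O(not t) and O(t) — t is simultaneously obligatory and forbidden, violating the D-axiom.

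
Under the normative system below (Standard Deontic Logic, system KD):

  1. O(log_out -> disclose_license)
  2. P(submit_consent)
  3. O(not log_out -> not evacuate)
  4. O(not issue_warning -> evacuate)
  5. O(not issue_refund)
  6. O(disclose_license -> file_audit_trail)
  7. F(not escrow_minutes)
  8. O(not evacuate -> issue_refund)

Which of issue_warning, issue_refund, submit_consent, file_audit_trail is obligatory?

file_audit_trail

Premise 5 states O(not issue_refund) outright.
Premise 8 is O(not evacuate -> issue_refund); contrapositively O(not issue_refund -> evacuate). Since O(not issue_refund) holds, K gives O(evacuate).
Premise 3, O(not log_out -> not evacuate), contraposes to O(evacuate -> log_out); with O(evacuate) we get O(log_out).
Applying K to premise 1 (O(log_out -> disclose_license)) and O(log_out) yields O(disclose_license).
Applying K to premise 6 (O(disclose_license -> file_audit_trail)) and O(disclose_license) yields O(file_audit_trail).
So O(file_audit_trail) holds — file_audit_trail is obligatory. None of the other listed options is made obligatory by any chain of premises.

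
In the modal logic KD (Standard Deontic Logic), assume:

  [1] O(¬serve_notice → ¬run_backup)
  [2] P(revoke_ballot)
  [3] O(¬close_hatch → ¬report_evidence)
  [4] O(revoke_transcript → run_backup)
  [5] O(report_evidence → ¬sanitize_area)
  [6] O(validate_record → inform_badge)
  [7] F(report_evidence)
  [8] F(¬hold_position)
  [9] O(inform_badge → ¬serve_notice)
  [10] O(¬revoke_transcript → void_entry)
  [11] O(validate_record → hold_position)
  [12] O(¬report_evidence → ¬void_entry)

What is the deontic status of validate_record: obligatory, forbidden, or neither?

Premise 7 is F(report_evidence), i.e. O(¬report_evidence).
From O(¬report_evidence) and premise 12, O(¬report_evidence → ¬void_entry), we obtain O(¬void_entry).
The contrapositive of premise 10 (O(¬revoke_transcript → void_entry)) is O(¬void_entry → revoke_transcript), and O(¬void_entry) is already established, so O(revoke_transcript).
With premise 4, O(revoke_transcript → run_backup), the K-axiom yields O(run_backup).
Premise 1, O(¬serve_notice → ¬run_backup), contraposes to O(run_backup → serve_notice); with O(run_backup) we get O(serve_notice).
Premise 9 is O(inform_badge → ¬serve_notice); contrapositively O(serve_notice → ¬inform_badge). Since O(serve_notice) holds, K gives O(¬inform_badge).
The contrapositive of premise 6 (O(validate_record → inform_badge)) is O(¬inform_badge → ¬validate_record), and O(¬inform_badge) is already established, so O(¬validate_record).
Premises 2, 3, 5, 8, 11 do not contribute to this derivation.
Thus O(¬validate_record), which is F(validate_record): validate_record is forbidden.

Forbidden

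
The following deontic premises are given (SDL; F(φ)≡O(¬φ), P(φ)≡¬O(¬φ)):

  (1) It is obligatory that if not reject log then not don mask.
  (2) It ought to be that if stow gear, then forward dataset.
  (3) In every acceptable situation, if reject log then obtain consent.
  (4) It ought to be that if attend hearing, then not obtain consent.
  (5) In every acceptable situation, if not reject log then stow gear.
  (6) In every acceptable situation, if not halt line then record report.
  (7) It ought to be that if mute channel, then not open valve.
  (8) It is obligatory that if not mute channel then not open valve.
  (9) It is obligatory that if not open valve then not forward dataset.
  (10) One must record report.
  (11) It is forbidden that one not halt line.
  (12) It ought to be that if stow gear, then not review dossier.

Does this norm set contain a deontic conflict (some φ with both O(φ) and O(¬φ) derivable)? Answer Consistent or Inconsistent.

Premise 6 is O(¬halt_line → record_report); even if O(record_report) held, inferring O(¬halt_line) would be affirming the consequent — invalid.
So O(¬halt_line) is not derivable, and the apparent clash with O(halt_line) does not arise.
A world satisfying every obligation exists (e.g. attend_hearing=false, don_mask=false, forward_dataset=false, halt_line=true, mute_channel=false, obtain_consent=true, open_valve=false, record_report=true, reject_log=true, review_dossier=false, stow_gear=false); no atom is both obligatory and forbidden, so the set is consistent.

Consistent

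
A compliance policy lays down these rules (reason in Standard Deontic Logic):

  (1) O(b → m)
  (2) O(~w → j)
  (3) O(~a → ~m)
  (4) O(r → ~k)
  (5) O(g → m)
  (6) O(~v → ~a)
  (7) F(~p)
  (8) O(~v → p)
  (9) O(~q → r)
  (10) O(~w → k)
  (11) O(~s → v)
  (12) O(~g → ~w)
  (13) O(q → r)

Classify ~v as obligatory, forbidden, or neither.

Forbidden

Premises 13 and 9 cover both cases: O(q → r) and O(~q → r). Since q ∨ ~q is a tautology, O(r) follows.
From O(r) and premise 4, O(r → ~k), we obtain O(~k).
The contrapositive of premise 10 (O(~w → k)) is O(~k → w), and O(~k) is already established, so O(w).
The contrapositive of premise 12 (O(~g → ~w)) is O(w → g), and O(w) is already established, so O(g).
Applying K to premise 5 (O(g → m)) and O(g) yields O(m).
Premise 3, O(~a → ~m), contraposes to O(m → a); with O(m) we get O(a).
Premise 6, O(~v → ~a), contraposes to O(a → v); with O(a) we get O(v).
Premises 1, 2, 7, 8, 11 do not contribute to this derivation.
Thus O(v), which is F(~v): ~v is forbidden.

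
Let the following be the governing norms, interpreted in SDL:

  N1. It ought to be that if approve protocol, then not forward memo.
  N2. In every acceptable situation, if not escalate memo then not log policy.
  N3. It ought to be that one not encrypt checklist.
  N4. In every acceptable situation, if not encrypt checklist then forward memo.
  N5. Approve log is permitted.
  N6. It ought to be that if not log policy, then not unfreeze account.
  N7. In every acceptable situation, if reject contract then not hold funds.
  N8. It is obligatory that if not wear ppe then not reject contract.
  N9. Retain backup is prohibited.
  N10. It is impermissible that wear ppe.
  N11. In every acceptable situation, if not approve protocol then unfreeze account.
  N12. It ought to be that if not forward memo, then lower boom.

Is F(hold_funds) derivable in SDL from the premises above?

No

Premise 7 is O(reject_contract → ¬hold_funds), but O(reject_contract) is not derivable from the premises, so it does not yield O(¬hold_funds).
No other premise forces O(¬hold_funds). An ideal world satisfying every premise can still have hold_funds true, so F(hold_funds) is not derivable.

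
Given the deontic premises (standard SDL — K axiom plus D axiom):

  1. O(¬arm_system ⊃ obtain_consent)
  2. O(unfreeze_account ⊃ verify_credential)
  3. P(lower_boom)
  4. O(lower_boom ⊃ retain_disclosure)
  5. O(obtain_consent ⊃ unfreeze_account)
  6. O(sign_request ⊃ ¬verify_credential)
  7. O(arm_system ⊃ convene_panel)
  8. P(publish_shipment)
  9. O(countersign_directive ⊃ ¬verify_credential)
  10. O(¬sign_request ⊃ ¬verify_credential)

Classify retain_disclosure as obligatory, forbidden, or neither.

Premise 4 is O(lower_boom ⊃ retain_disclosure), but O(lower_boom) is not derivable from the premises (the permission P(lower_boom) asserts only ¬O(¬lower_boom), not O(lower_boom)), so it does not yield O(retain_disclosure).
No premise or chain of K-axiom applications forces O(retain_disclosure), and none forces O(¬retain_disclosure). So retain_disclosure is neither obligatory nor forbidden under these norms.

Neither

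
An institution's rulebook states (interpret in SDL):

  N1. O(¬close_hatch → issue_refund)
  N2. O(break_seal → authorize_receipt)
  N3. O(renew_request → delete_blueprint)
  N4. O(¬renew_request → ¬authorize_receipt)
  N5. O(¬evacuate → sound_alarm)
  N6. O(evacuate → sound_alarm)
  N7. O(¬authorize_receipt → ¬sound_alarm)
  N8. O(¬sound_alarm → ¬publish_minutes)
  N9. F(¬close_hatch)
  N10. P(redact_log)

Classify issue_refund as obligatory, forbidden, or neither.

Premise 1 is O(¬close_hatch → issue_refund), but O(¬close_hatch) is not derivable from the premises, so it does not yield O(issue_refund).
No premise or chain of K-axiom applications forces O(issue_refund), and none forces O(¬issue_refund). So issue_refund is neither obligatory nor forbidden under these norms.

Neither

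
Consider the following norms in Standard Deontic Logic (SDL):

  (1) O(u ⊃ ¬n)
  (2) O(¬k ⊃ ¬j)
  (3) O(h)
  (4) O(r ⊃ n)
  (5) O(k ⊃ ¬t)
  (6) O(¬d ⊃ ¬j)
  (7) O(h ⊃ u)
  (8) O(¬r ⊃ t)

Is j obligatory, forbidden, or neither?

Forbidden

Premise 3 gives O(h).
Applying K to premise 7 (O(h ⊃ u)) and O(h) yields O(u).
With premise 1, O(u ⊃ ¬n), the K-axiom yields O(¬n).
The contrapositive of premise 4 (O(r ⊃ n)) is O(¬n ⊃ ¬r), and O(¬n) is already established, so O(¬r).
From O(¬r) and premise 8, O(¬r ⊃ t), we obtain O(t).
Premise 5 is O(k ⊃ ¬t); contrapositively O(t ⊃ ¬k). Since O(t) holds, K gives O(¬k).
From O(¬k) and premise 2, O(¬k ⊃ ¬j), we obtain O(¬j).
Premise 6 does not contribute to this derivation.
Thus O(¬j), which is F(j): j is forbidden.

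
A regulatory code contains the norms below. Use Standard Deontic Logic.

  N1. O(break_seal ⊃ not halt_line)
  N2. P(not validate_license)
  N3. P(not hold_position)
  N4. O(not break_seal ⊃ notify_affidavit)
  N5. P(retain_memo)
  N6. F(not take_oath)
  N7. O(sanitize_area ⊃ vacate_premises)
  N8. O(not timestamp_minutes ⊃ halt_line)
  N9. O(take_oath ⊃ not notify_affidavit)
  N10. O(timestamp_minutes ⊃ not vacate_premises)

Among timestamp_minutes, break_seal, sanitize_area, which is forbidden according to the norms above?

sanitize_area

F(not take_oath) at premise 6 means O(take_oath).
Applying K to premise 9 (O(take_oath ⊃ not notify_affidavit)) and O(take_oath) yields O(not notify_affidavit).
Premise 4, O(not break_seal ⊃ notify_affidavit), contraposes to O(not notify_affidavit ⊃ break_seal); with O(not notify_affidavit) we get O(break_seal).
From O(break_seal) and premise 1, O(break_seal ⊃ not halt_line), we obtain O(not halt_line).
The contrapositive of premise 8 (O(not timestamp_minutes ⊃ halt_line)) is O(not halt_line ⊃ timestamp_minutes), and O(not halt_line) is already established, so O(timestamp_minutes).
With premise 10, O(timestamp_minutes ⊃ not vacate_premises), the K-axiom yields O(not vacate_premises).
Premise 7, O(sanitize_area ⊃ vacate_premises), contraposes to O(not vacate_premises ⊃ not sanitize_area); with O(not vacate_premises) we get O(not sanitize_area).
So O(not sanitize_area) holds, i.e. sanitize_area is forbidden. None of the other listed options is forbidden under the premises.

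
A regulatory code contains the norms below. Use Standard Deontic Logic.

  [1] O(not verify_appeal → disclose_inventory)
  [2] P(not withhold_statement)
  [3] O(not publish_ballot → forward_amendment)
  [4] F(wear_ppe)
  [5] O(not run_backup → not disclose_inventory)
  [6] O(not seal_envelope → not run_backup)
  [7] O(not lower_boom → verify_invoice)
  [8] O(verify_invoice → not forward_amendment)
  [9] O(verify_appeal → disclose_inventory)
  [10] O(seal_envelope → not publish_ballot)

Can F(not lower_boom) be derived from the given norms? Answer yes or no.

By case analysis on verify_appeal: premise 9 gives O(verify_appeal → disclose_inventory) and premise 1 gives O(not verify_appeal → disclose_inventory), so O(disclose_inventory) either way.
Premise 5, O(not run_backup → not disclose_inventory), contraposes to O(disclose_inventory → run_backup); with O(disclose_inventory) we get O(run_backup).
The contrapositive of premise 6 (O(not seal_envelope → not run_backup)) is O(run_backup → seal_envelope), and O(run_backup) is already established, so O(seal_envelope).
With premise 10, O(seal_envelope → not publish_ballot), the K-axiom yields O(not publish_ballot).
Premise 3 is O(not publish_ballot → forward_amendment); since O(not publish_ballot), deontic closure gives O(forward_amendment).
The contrapositive of premise 8 (O(verify_invoice → not forward_amendment)) is O(forward_amendment → not verify_invoice), and O(forward_amendment) is already established, so O(not verify_invoice).
Premise 7 is O(not lower_boom → verify_invoice); contrapositively O(not verify_invoice → lower_boom). Since O(not verify_invoice) holds, K gives O(lower_boom).
Premises 2, 4 do not contribute to this derivation.
So O(lower_boom) holds, i.e. F(not lower_boom). The claim follows.

Yes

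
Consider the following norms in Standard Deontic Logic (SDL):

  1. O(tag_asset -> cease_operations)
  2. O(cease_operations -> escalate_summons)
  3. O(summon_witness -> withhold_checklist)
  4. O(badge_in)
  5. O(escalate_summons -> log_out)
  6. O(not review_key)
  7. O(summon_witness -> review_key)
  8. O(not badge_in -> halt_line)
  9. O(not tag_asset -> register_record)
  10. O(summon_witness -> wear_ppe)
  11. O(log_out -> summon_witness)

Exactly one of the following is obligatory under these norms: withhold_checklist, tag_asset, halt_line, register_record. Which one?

register_record

From premise 6 we have O(not review_key).
Premise 7 is O(summon_witness -> review_key); contrapositively O(not review_key -> not summon_witness). Since O(not review_key) holds, K gives O(not summon_witness).
Premise 11 is O(log_out -> summon_witness); contrapositively O(not summon_witness -> not log_out). Since O(not summon_witness) holds, K gives O(not log_out).
Premise 5 is O(escalate_summons -> log_out); contrapositively O(not log_out -> not escalate_summons). Since O(not log_out) holds, K gives O(not escalate_summons).
The contrapositive of premise 2 (O(cease_operations -> escalate_summons)) is O(not escalate_summons -> not cease_operations), and O(not escalate_summons) is already established, so O(not cease_operations).
The contrapositive of premise 1 (O(tag_asset -> cease_operations)) is O(not cease_operations -> not tag_asset), and O(not cease_operations) is already established, so O(not tag_asset).
Applying K to premise 9 (O(not tag_asset -> register_record)) and O(not tag_asset) yields O(register_record).
So O(register_record) holds — register_record is obligatory. None of the other listed options is made obligatory by any chain of premises.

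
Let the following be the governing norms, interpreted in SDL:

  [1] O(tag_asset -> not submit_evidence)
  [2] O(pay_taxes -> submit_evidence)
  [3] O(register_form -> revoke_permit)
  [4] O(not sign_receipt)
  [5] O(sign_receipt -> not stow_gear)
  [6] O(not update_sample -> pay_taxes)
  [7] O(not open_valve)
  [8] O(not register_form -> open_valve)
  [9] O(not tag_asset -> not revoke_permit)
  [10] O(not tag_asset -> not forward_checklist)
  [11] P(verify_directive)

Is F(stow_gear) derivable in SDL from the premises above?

Premise 5 is O(sign_receipt -> not stow_gear), but O(sign_receipt) is not derivable from the premises, so it does not yield O(not stow_gear).
No other premise forces O(not stow_gear). An ideal world satisfying every premise can still have stow_gear true, so F(stow_gear) is not derivable.

No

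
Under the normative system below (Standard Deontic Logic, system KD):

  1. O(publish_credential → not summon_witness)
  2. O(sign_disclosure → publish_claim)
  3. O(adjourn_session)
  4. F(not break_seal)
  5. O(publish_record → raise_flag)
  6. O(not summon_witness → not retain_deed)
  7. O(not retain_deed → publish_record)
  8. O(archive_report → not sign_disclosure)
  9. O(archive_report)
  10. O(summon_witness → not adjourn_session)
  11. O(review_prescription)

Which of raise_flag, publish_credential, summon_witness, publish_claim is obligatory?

raise_flag

Premise 3 states O(adjourn_session) outright.
The contrapositive of premise 10 (O(summon_witness → not adjourn_session)) is O(adjourn_session → not summon_witness), and O(adjourn_session) is already established, so O(not summon_witness).
Applying K to premise 6 (O(not summon_witness → not retain_deed)) and O(not summon_witness) yields O(not retain_deed).
From O(not retain_deed) and premise 7, O(not retain_deed → publish_record), we obtain O(publish_record).
From O(publish_record) and premise 5, O(publish_record → raise_flag), we obtain O(raise_flag).
So O(raise_flag) holds — raise_flag is obligatory. None of the other listed options is made obligatory by any chain of premises.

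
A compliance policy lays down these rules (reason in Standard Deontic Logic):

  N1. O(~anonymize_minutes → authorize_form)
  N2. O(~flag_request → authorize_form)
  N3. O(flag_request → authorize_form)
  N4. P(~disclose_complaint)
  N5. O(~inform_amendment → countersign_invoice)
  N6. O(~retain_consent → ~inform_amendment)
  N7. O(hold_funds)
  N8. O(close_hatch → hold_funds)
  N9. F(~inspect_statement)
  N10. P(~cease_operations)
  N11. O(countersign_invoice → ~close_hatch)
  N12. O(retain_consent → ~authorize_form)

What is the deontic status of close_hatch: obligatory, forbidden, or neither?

Premises 3 and 2 are O(flag_request → authorize_form) and O(~flag_request → authorize_form); every ideal world satisfies flag_request or ~flag_request, so in either case authorize_form holds — hence O(authorize_form).
Premise 12, O(retain_consent → ~authorize_form), contraposes to O(authorize_form → ~retain_consent); with O(authorize_form) we get O(~retain_consent).
With premise 6, O(~retain_consent → ~inform_amendment), the K-axiom yields O(~inform_amendment).
Premise 5 is O(~inform_amendment → countersign_invoice); since O(~inform_amendment), deontic closure gives O(countersign_invoice).
Premise 11 is O(countersign_invoice → ~close_hatch); since O(countersign_invoice), deontic closure gives O(~close_hatch).
Premises 1, 4, 7, 8, 9, 10 do not contribute to this derivation.
Thus O(~close_hatch), which is F(close_hatch): close_hatch is forbidden.

Forbidden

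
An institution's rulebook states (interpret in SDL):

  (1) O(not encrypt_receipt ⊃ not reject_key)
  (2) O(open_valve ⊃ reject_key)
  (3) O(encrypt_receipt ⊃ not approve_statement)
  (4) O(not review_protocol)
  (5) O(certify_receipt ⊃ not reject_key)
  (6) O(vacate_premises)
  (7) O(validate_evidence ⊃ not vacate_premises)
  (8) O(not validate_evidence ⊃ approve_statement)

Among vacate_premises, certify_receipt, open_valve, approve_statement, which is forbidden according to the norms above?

open_valve

Premise 6 gives O(vacate_premises).
Premise 7 is O(validate_evidence ⊃ not vacate_premises); contrapositively O(vacate_premises ⊃ not validate_evidence). Since O(vacate_premises) holds, K gives O(not validate_evidence).
Applying K to premise 8 (O(not validate_evidence ⊃ approve_statement)) and O(not validate_evidence) yields O(approve_statement).
Premise 3, O(encrypt_receipt ⊃ not approve_statement), contraposes to O(approve_statement ⊃ not encrypt_receipt); with O(approve_statement) we get O(not encrypt_receipt).
Applying K to premise 1 (O(not encrypt_receipt ⊃ not reject_key)) and O(not encrypt_receipt) yields O(not reject_key).
Premise 2 is O(open_valve ⊃ reject_key); contrapositively O(not reject_key ⊃ not open_valve). Since O(not reject_key) holds, K gives O(not open_valve).
So O(not open_valve) holds, i.e. open_valve is forbidden. None of the other listed options is forbidden under the premises.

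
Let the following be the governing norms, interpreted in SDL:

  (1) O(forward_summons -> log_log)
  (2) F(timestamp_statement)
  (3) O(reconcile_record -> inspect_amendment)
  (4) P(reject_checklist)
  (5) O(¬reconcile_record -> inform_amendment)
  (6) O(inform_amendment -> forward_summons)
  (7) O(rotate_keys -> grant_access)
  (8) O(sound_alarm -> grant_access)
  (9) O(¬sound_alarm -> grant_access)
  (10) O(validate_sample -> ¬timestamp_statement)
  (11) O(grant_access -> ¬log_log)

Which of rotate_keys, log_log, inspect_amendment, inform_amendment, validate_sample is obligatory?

Premises 9 and 8 are O(¬sound_alarm -> grant_access) and O(sound_alarm -> grant_access); every ideal world satisfies ¬sound_alarm or sound_alarm, so in either case grant_access holds — hence O(grant_access).
From O(grant_access) and premise 11, O(grant_access -> ¬log_log), we obtain O(¬log_log).
The contrapositive of premise 1 (O(forward_summons -> log_log)) is O(¬log_log -> ¬forward_summons), and O(¬log_log) is already established, so O(¬forward_summons).
Premise 6, O(inform_amendment -> forward_summons), contraposes to O(¬forward_summons -> ¬inform_amendment); with O(¬forward_summons) we get O(¬inform_amendment).
Premise 5 is O(¬reconcile_record -> inform_amendment); contrapositively O(¬inform_amendment -> reconcile_record). Since O(¬inform_amendment) holds, K gives O(reconcile_record).
With premise 3, O(reconcile_record -> inspect_amendment), the K-axiom yields O(inspect_amendment).
So O(inspect_amendment) holds — inspect_amendment is obligatory. None of the other listed options is made obligatory by any chain of premises.

inspect_amendment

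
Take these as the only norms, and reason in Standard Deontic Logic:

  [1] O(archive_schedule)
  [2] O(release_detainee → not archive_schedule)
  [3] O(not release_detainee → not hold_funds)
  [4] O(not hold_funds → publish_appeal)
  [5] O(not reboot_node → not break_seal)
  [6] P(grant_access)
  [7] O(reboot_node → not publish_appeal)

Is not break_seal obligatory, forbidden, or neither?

Premise 1 states O(archive_schedule) outright.
Premise 2 is O(release_detainee → not archive_schedule); contrapositively O(archive_schedule → not release_detainee). Since O(archive_schedule) holds, K gives O(not release_detainee).
Premise 3 is O(not release_detainee → not hold_funds); since O(not release_detainee), deontic closure gives O(not hold_funds).
From O(not hold_funds) and premise 4, O(not hold_funds → publish_appeal), we obtain O(publish_appeal).
Premise 7, O(reboot_node → not publish_appeal), contraposes to O(publish_appeal → not reboot_node); with O(publish_appeal) we get O(not reboot_node).
With premise 5, O(not reboot_node → not break_seal), the K-axiom yields O(not break_seal).
Premise 6 does not contribute to this derivation.
Hence not break_seal is obligatory.

Obligatory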